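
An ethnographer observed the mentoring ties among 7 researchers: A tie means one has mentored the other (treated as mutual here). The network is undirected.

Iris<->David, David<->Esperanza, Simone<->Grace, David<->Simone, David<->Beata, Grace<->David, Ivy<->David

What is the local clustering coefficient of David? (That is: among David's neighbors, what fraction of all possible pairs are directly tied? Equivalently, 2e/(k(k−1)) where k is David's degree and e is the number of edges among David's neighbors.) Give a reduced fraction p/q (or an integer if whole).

David's neighbors: Beata, Esperanza, Grace, Iris, Ivy, and Simone (k = 6).
Possible neighbor pairs: C(6,2) = 15. Edges among them: Grace–Simone → e = 1.
Clustering(David) = 1/15.

1/15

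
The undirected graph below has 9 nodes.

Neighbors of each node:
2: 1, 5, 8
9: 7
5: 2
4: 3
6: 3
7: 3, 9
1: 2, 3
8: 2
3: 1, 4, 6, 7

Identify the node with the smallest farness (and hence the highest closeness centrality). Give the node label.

3

Farness (sum of distances to all others) for each node — 1:15, 2:18, 3:14, 4:21, 5:25, 6:21, 7:19, 8:25, 9:26.
The smallest farness is 14, for 3, so 3 has the highest closeness.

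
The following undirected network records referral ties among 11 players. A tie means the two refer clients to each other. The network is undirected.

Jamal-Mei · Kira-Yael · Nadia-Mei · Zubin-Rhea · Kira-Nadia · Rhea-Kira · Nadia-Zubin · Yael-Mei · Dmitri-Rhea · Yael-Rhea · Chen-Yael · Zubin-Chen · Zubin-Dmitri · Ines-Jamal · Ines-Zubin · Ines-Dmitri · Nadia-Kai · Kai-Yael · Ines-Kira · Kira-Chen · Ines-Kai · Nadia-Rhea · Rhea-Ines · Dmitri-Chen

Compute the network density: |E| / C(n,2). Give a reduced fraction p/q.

24/55

There are 24 edges and 11 nodes, so the maximum possible is C(11,2) = 55.
Density = 24/55.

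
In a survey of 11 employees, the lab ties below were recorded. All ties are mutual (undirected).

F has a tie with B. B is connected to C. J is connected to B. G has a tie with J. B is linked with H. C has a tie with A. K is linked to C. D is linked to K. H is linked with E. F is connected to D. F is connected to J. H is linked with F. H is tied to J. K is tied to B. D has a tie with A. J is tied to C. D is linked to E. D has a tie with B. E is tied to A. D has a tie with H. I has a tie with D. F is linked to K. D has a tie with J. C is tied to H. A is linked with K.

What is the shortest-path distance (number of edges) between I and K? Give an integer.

2

One shortest route is I – D – K, which uses 2 edges, and I and K are not directly tied, so nothing shorter exists. So d(I,K) = 2.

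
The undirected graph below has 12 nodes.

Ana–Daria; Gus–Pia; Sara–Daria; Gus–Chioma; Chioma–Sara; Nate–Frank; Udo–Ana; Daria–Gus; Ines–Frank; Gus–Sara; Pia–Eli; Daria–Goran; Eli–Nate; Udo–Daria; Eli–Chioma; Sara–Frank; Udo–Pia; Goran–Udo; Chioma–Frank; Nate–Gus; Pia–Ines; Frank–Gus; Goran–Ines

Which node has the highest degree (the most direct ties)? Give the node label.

Degrees — Ana:2, Chioma:4, Daria:5, Eli:3, Frank:5, Goran:3, Gus:6, Ines:3, Nate:3, Pia:4, Sara:4, Udo:4.
The maximum is 6, attained only by Gus.

Gus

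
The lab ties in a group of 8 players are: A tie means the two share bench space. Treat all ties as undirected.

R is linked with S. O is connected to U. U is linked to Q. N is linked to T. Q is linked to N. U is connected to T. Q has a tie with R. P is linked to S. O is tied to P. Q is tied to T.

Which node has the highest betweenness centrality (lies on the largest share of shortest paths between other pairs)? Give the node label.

Unnormalized betweenness of each node: N:0, O:11/3, P:2, Q:23/3, R:13/3, S:7/3, T:4/3, U:17/3.
Q has the largest value, 23/3, making it the main broker — the node through which the most shortest paths run.

Q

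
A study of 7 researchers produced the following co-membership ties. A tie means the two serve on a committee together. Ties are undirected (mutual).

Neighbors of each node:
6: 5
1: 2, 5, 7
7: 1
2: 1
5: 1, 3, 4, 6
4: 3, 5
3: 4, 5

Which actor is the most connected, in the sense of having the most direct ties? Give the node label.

Degrees — 1:3, 2:1, 3:2, 4:2, 5:4, 6:1, 7:1.
The maximum is 4, attained only by 5.

5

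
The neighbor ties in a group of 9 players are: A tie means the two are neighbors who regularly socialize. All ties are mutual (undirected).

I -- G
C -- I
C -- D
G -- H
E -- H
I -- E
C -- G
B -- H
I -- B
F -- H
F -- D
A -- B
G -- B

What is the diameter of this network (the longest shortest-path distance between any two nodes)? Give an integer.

4

Eccentricity of each node (its greatest distance to any other): A:4, B:3, C:3, D:4, E:3, F:3, G:2, H:2, I:3.
The maximum eccentricity is 4, realized for instance by the pair A–D via A – B – I – C – D. So the diameter is 4.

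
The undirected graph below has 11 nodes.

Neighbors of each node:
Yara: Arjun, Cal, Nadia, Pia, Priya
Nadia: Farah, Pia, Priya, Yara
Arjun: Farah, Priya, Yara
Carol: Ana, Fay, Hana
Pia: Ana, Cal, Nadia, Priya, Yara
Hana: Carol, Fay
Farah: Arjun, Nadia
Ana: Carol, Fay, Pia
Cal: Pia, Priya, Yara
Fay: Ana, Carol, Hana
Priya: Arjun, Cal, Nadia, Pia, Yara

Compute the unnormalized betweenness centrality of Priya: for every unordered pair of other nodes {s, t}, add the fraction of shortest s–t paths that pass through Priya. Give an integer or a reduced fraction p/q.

Pairs whose geodesics pass through Priya — Arjun–Pia: 1/2; Arjun–Nadia: 1/3; Arjun–Cal: 1/2; Arjun–Fay: 1/2; Arjun–Carol: 1/2; Arjun–Ana: 1/2; Arjun–Hana: 2/4; Farah–Cal: 2/5; Nadia–Cal: 1/3.
All other pairs contribute 0.
Summing the contributions gives betweenness(Priya) = 61/15.

61/15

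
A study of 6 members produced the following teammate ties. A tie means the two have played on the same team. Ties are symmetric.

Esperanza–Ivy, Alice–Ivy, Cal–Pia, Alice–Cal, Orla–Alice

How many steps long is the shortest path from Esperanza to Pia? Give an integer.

One shortest route is Esperanza – Ivy – Alice – Cal – Pia, which uses 4 edges, and at distance 3 from Esperanza we only reach {Cal, Orla}, which does not include Pia. So d(Esperanza,Pia) = 4.

4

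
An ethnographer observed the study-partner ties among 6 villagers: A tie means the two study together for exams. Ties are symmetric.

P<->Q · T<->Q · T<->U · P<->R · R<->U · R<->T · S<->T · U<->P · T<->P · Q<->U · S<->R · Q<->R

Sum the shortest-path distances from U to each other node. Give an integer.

Distances from U: P:1, Q:1, R:1, S:2, T:1.
Sum = 1 + 1 + 1 + 2 + 1 = 6.

6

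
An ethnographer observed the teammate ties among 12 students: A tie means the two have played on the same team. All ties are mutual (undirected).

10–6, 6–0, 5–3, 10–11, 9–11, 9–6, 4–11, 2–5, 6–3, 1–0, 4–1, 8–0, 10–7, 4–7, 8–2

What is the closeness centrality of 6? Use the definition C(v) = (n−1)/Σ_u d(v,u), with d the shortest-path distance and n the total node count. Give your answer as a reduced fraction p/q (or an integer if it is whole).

Distances from 6: 0:1, 1:2, 2:3, 3:1, 4:3, 5:2, 7:2, 8:2, 9:1, 10:1, 11:2. Sum = 20.
n = 12, so closeness = 11/20.

11/20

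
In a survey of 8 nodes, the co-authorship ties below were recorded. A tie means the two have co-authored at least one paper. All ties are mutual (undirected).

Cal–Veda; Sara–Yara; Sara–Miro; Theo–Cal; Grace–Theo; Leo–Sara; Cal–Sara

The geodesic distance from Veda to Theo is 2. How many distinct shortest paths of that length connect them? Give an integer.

The shortest distance is 2, and the only length-2 path is Veda–Cal–Theo. So there is exactly 1 shortest path.

1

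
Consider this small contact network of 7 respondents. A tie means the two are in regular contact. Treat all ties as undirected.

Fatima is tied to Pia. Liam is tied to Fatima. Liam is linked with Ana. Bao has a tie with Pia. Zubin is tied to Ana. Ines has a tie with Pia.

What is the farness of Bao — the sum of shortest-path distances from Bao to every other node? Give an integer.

17

Distances from Bao: Ana:4, Fatima:2, Ines:2, Liam:3, Pia:1, Zubin:5.
Sum = 4 + 2 + 2 + 3 + 1 + 5 = 17.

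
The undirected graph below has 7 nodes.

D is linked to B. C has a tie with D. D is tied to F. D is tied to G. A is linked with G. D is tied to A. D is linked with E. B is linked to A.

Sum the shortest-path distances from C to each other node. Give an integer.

11

Distances from C: A:2, B:2, D:1, E:2, F:2, G:2.
Sum = 2 + 2 + 1 + 2 + 2 + 2 = 11.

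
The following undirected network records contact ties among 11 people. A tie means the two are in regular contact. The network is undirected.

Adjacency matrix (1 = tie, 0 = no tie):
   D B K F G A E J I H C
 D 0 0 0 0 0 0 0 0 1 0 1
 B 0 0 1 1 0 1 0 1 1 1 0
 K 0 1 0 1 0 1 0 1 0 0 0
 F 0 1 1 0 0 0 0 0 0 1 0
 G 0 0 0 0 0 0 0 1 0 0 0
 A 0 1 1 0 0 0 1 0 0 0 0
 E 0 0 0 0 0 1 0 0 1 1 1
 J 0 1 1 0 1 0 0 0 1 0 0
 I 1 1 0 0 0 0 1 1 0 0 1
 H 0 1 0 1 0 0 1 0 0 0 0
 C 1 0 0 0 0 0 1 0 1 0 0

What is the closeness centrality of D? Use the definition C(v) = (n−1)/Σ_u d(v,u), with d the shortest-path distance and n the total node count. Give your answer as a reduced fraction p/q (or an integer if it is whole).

10/23

Distances from D: A:3, B:2, C:1, E:2, F:3, G:3, H:3, I:1, J:2, K:3. Sum = 23.
n = 11, so closeness = 10/23.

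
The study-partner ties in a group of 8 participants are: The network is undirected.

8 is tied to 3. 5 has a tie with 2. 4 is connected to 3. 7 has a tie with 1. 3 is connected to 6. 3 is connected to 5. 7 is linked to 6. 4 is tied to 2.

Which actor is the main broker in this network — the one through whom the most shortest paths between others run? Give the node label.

Unnormalized betweenness of each node: 1:0, 2:1/2, 3:31/2, 4:5/2, 5:5/2, 6:10, 7:6, 8:0.
3 has the largest value, 31/2, making it the main broker — the node through which the most shortest paths run.

3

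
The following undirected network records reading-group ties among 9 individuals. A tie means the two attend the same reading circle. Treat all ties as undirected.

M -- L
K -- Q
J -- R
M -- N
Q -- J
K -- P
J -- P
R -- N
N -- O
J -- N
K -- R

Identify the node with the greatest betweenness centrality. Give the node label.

Unnormalized betweenness of each node: J:19/2, K:3/2, L:0, M:7, N:17, O:0, P:1/3, Q:1/3, R:13/3.
N has the largest value, 17, making it the main broker — the node through which the most shortest paths run.

N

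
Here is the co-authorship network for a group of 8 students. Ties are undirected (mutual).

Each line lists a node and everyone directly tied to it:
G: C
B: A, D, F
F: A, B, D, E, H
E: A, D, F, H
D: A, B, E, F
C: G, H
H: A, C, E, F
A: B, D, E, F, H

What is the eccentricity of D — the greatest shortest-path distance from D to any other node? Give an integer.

4

Distances from D: A:1, B:1, C:3, E:1, F:1, G:4, H:2.
The largest is 4 (to G), so the eccentricity of D is 4.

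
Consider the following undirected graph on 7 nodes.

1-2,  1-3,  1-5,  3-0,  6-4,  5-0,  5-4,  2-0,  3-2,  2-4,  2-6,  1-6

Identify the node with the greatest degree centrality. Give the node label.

Degrees — 0:3, 1:4, 2:5, 3:3, 4:3, 5:3, 6:3.
The maximum is 5, attained only by 2.

2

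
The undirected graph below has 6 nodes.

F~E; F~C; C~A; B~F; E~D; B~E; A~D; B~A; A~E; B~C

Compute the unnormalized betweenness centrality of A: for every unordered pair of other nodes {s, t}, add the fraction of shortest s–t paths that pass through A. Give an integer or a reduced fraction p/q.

Pairs whose geodesics pass through A — B–D: 1/2; C–D: 1; C–E: 1/3.
All other pairs contribute 0.
Summing the contributions gives betweenness(A) = 11/6.

11/6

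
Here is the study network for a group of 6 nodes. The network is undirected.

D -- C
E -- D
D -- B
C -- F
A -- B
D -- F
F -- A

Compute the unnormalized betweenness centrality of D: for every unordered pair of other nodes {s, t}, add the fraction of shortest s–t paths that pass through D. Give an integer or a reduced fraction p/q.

Pairs whose geodesics pass through D — A–E: 2/2; E–B: 1; E–C: 1; E–F: 1; B–C: 1; B–F: 1/2.
All other pairs contribute 0.
Summing the contributions gives betweenness(D) = 11/2.

11/2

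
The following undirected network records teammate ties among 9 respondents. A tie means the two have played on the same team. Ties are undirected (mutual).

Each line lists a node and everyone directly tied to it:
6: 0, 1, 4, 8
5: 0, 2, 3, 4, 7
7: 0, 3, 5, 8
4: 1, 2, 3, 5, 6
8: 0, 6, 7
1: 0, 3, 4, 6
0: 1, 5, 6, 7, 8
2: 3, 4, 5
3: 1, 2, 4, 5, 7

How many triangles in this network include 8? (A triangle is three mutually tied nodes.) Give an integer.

2

8's neighbors: 0, 6, and 7.
Neighbor pairs that are themselves tied: 8–0–6; 8–0–7. Each forms one triangle with 8, for 2 in total.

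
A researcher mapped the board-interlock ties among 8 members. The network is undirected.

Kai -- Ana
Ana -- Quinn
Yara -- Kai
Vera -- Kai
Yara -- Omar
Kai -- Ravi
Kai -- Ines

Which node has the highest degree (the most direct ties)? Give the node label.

Degrees — Ana:2, Ines:1, Kai:5, Omar:1, Quinn:1, Ravi:1, Vera:1, Yara:2.
The maximum is 5, attained only by Kai.

Kai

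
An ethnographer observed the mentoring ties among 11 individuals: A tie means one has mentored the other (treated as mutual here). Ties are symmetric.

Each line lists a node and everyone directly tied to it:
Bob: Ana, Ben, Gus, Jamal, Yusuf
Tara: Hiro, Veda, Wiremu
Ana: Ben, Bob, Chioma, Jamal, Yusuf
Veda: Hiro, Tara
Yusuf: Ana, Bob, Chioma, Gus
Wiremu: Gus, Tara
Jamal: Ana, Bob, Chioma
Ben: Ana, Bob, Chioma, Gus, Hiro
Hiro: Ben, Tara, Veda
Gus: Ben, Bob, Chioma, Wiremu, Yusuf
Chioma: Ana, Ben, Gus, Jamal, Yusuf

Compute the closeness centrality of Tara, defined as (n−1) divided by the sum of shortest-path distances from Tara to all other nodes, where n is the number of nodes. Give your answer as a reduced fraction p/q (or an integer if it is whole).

Distances from Tara: Ana:3, Ben:2, Bob:3, Chioma:3, Gus:2, Hiro:1, Jamal:4, Veda:1, Wiremu:1, Yusuf:3. Sum = 23.
n = 11, so closeness = 10/23.

10/23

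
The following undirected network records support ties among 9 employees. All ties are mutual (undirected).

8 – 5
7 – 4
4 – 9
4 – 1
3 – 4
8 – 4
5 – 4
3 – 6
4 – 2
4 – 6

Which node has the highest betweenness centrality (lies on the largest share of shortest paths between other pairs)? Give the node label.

4

Unnormalized betweenness of each node: 1:0, 2:0, 3:0, 4:26, 5:0, 6:0, 7:0, 8:0, 9:0.
4 has the largest value, 26, making it the main broker — the node through which the most shortest paths run.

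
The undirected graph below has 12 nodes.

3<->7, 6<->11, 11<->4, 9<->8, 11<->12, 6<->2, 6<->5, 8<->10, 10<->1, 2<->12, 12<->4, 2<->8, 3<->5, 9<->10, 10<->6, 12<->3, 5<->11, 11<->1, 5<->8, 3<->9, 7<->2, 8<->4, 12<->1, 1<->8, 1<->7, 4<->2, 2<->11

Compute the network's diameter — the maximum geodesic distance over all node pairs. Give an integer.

3

Eccentricity of each node (its greatest distance to any other): 1:2, 2:2, 3:2, 4:2, 5:2, 6:2, 7:2, 8:2, 9:3, 10:2, 11:3, 12:2.
The maximum eccentricity is 3, realized for instance by the pair 9–11 via 9 – 3 – 5 – 11. So the diameter is 3.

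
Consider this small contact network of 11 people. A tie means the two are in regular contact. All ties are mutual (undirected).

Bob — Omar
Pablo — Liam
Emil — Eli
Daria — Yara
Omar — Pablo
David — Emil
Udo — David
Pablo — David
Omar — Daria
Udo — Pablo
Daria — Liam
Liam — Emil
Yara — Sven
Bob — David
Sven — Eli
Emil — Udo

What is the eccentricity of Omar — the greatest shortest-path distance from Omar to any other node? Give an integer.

Distances from Omar: Bob:1, Daria:1, David:2, Eli:4, Emil:3, Liam:2, Pablo:1, Sven:3, Udo:2, Yara:2.
The largest is 4 (to Eli), so the eccentricity of Omar is 4.

4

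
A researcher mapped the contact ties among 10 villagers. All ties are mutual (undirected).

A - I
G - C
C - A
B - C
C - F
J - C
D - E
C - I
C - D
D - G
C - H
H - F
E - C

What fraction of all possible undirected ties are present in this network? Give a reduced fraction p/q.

13/45

There are 13 edges and 10 nodes, so the maximum possible is C(10,2) = 45.
Density = 13/45.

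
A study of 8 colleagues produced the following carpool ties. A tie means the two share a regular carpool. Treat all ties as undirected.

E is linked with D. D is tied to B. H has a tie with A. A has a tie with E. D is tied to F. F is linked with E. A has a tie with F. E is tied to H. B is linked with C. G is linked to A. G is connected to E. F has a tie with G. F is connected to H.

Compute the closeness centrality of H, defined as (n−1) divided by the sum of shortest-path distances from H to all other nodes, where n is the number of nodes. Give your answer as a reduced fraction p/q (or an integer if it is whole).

1/2

Distances from H: A:1, B:3, C:4, D:2, E:1, F:1, G:2. Sum = 14.
n = 8, so closeness = 7/14 = 1/2.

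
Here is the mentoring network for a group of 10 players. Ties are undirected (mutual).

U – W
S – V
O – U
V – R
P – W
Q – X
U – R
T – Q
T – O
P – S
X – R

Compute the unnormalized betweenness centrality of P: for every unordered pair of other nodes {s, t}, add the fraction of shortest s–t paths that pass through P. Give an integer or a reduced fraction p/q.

Pairs whose geodesics pass through P — W–V: 1/2; W–S: 1; U–S: 1/2; O–S: 1/2; T–S: 1/3.
All other pairs contribute 0.
Summing the contributions gives betweenness(P) = 17/6.

17/6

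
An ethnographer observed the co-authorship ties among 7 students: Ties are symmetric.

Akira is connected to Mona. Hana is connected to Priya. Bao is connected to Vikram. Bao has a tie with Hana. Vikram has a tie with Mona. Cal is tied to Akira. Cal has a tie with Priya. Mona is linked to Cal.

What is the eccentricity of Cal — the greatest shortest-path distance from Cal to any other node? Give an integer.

Distances from Cal: Akira:1, Bao:3, Hana:2, Mona:1, Priya:1, Vikram:2.
The largest is 3 (to Bao), so the eccentricity of Cal is 3.

3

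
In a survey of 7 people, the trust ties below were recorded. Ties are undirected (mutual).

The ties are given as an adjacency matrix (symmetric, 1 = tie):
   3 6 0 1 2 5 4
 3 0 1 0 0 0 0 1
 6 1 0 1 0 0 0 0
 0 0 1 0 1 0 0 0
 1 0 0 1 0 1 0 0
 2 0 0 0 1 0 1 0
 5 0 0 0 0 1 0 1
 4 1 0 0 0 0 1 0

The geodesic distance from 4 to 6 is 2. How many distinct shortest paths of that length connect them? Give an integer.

1

The shortest distance is 2, and the only length-2 path is 4–3–6. So there is exactly 1 shortest path.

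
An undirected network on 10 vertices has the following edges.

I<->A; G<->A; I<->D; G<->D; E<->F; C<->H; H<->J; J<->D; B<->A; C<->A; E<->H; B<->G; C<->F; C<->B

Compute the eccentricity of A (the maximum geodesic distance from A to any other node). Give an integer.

3

Distances from A: B:1, C:1, D:2, E:3, F:2, G:1, H:2, I:1, J:3.
The largest is 3 (to J and E), so the eccentricity of A is 3.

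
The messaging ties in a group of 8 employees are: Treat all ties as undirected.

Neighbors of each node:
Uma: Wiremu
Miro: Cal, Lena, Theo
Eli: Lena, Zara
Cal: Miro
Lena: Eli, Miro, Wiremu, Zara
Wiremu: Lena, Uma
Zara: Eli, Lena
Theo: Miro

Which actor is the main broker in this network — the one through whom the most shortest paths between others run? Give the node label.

Unnormalized betweenness of each node: Cal:0, Eli:0, Lena:16, Miro:11, Theo:0, Uma:0, Wiremu:6, Zara:0.
Lena has the largest value, 16, making it the main broker — the node through which the most shortest paths run.

Lena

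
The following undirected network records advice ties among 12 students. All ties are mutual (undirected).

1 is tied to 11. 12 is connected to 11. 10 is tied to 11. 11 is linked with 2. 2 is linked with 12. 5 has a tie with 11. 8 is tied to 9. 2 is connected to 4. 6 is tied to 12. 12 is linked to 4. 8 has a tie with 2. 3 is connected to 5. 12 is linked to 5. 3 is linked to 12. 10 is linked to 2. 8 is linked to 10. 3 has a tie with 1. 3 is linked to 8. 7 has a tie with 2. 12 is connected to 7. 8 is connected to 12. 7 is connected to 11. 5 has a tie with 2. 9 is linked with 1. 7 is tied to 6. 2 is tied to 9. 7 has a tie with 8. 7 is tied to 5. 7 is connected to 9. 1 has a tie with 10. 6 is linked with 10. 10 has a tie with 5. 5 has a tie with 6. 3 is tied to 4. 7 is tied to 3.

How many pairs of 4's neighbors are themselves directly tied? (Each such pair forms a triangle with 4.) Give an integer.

4's neighbors: 2, 3, and 12.
Neighbor pairs that are themselves tied: 4–2–12; 4–3–12. Each forms one triangle with 4, for 2 in total.

2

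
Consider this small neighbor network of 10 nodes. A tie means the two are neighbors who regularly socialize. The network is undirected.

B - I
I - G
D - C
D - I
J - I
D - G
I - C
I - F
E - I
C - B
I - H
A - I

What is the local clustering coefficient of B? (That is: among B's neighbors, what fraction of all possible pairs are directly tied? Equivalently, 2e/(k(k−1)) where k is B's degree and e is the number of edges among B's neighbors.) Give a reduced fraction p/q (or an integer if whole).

B's neighbors: C and I (k = 2).
Possible neighbor pairs: C(2,2) = 1. Edges among them: C–I → e = 1.
Clustering(B) = 1/1.

1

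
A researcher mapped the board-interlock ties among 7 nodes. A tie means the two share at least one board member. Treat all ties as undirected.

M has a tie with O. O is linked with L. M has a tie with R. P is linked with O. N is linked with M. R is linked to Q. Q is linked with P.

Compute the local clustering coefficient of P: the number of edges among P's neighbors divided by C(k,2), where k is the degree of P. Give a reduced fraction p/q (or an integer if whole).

0

P's neighbors: O and Q (k = 2).
Possible neighbor pairs: C(2,2) = 1. Edges among them: none → e = 0.
Clustering(P) = 0/1.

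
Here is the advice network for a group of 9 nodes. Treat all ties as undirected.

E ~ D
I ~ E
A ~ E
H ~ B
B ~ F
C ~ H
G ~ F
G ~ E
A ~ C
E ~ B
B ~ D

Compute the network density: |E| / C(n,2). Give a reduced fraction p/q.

11/36

There are 11 edges and 9 nodes, so the maximum possible is C(9,2) = 36.
Density = 11/36.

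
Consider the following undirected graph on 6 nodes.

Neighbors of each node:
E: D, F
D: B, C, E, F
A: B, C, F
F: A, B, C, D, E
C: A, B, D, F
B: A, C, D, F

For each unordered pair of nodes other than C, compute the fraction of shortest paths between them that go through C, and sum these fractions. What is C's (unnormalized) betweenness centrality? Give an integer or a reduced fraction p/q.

1/3

Pairs whose geodesics pass through C — A–D: 1/3.
All other pairs contribute 0.
Summing the contributions gives betweenness(C) = 1/3.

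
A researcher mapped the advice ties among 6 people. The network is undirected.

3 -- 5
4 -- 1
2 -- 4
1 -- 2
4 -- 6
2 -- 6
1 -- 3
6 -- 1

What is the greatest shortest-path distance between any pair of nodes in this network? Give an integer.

3

Eccentricity of each node (its greatest distance to any other): 1:2, 2:3, 3:2, 4:3, 5:3, 6:3.
The maximum eccentricity is 3, realized for instance by the pair 5–4 via 5 – 3 – 1 – 4. So the diameter is 3.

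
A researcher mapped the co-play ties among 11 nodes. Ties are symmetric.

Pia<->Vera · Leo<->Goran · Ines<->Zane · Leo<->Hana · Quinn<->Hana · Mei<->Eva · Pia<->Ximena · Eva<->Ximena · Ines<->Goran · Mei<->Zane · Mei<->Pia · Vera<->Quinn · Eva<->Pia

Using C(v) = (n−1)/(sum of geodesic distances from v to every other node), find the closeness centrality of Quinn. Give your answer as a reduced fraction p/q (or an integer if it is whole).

Distances from Quinn: Eva:3, Goran:3, Hana:1, Ines:4, Leo:2, Mei:3, Pia:2, Vera:1, Ximena:3, Zane:4. Sum = 26.
n = 11, so closeness = 10/26 = 5/13.

5/13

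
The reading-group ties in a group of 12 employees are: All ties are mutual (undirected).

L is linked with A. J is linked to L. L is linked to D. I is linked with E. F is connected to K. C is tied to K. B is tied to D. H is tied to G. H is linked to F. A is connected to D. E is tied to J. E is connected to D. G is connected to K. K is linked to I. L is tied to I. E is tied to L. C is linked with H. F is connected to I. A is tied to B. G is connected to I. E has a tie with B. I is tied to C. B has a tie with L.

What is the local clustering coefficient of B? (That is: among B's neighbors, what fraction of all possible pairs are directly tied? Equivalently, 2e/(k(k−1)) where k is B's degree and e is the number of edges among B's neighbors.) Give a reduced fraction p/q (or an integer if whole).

5/6

B's neighbors: A, D, E, and L (k = 4).
Possible neighbor pairs: C(4,2) = 6. Edges among them: A–D, A–L, D–E, D–L, E–L → e = 5.
Clustering(B) = 5/6.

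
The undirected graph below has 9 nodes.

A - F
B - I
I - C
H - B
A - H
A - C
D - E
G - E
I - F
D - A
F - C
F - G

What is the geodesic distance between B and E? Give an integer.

4

One shortest route is B – I – F – G – E, which uses 4 edges, and at distance 3 from B we only reach {D, G}, which does not include E. So d(B,E) = 4.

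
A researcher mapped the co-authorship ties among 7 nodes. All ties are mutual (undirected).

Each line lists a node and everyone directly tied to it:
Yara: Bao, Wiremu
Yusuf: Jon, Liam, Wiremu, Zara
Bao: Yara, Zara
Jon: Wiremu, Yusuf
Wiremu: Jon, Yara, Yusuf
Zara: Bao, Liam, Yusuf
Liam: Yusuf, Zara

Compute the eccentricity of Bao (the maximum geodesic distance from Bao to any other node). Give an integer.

3

Distances from Bao: Jon:3, Liam:2, Wiremu:2, Yara:1, Yusuf:2, Zara:1.
The largest is 3 (to Jon), so the eccentricity of Bao is 3.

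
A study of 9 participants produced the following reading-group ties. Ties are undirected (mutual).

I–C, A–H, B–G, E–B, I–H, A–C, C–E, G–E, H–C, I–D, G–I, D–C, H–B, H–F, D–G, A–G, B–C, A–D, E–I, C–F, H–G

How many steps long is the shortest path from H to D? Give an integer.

One shortest route is H – A – D, which uses 2 edges, and H and D are not directly tied, so nothing shorter exists. So d(H,D) = 2.

2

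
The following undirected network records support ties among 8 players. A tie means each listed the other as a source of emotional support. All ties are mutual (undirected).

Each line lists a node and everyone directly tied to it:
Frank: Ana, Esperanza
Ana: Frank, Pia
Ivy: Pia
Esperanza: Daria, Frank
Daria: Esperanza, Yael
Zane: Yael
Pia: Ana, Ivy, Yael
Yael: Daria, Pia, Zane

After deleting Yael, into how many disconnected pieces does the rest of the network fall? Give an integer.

Without Yael, the remaining ties split the others into: {Ana, Daria, Esperanza, Frank, Ivy, Pia}; {Zane}.
That's 2 separate components.

2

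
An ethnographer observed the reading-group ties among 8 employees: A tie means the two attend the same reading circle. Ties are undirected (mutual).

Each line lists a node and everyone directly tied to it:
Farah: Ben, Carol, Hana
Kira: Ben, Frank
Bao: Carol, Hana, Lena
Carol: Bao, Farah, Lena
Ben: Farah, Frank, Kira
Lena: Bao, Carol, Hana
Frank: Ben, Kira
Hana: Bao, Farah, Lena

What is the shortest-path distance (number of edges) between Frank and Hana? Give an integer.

One shortest route is Frank – Ben – Farah – Hana, which uses 3 edges, and at distance 2 from Frank we only reach {Farah}, which does not include Hana. So d(Frank,Hana) = 3.

3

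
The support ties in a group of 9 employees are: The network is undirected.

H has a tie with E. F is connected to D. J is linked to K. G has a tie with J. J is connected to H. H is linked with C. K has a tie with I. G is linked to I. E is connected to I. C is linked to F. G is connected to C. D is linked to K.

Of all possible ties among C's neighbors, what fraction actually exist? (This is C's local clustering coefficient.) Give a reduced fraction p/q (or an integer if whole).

C's neighbors: F, G, and H (k = 3).
Possible neighbor pairs: C(3,2) = 3. Edges among them: none → e = 0.
Clustering(C) = 0/3 = 0.

0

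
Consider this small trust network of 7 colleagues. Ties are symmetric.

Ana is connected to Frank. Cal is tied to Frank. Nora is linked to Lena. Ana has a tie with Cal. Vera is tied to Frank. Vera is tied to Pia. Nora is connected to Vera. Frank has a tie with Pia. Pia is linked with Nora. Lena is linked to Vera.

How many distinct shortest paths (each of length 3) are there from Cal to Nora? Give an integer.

2

The shortest distance is 3. The length-3 paths are: Cal–Frank–Pia–Nora; Cal–Frank–Vera–Nora.
That gives 2 distinct shortest paths.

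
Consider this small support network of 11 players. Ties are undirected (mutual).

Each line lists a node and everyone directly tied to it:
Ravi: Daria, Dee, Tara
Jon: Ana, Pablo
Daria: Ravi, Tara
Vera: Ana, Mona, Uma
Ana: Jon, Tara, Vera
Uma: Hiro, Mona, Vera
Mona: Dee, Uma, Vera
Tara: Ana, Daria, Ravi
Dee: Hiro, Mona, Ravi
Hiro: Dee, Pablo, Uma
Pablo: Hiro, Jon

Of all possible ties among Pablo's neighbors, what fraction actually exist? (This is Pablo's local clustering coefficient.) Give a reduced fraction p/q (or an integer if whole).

0

Pablo's neighbors: Hiro and Jon (k = 2).
Possible neighbor pairs: C(2,2) = 1. Edges among them: none → e = 0.
Clustering(Pablo) = 0/1.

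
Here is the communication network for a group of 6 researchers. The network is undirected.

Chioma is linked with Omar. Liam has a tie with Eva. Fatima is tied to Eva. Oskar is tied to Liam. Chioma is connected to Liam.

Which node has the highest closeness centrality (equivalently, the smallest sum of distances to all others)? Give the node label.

Liam

Farness (sum of distances to all others) for each node — Chioma:9, Eva:9, Fatima:13, Liam:7, Omar:13, Oskar:11.
The smallest farness is 7, for Liam, so Liam has the highest closeness.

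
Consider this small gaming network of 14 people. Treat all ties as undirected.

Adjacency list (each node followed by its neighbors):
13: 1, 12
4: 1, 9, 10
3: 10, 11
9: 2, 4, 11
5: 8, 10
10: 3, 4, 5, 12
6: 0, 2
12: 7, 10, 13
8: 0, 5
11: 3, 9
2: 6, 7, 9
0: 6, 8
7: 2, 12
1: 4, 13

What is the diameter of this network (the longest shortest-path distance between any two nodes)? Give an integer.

5

Eccentricity of each node (its greatest distance to any other): 0:5, 1:5, 2:4, 3:4, 4:4, 5:4, 6:4, 7:4, 8:4, 9:4, 10:4, 11:4, 12:4, 13:5.
The maximum eccentricity is 5, realized for instance by the pair 13–0 via 13 – 12 – 10 – 5 – 8 – 0. So the diameter is 5.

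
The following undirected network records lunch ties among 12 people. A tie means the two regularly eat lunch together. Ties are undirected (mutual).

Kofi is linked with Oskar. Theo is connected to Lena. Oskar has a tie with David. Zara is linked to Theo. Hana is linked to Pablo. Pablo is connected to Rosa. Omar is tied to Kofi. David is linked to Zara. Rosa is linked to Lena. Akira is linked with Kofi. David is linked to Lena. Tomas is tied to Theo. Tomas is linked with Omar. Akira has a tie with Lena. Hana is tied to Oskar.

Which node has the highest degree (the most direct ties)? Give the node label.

Degrees — Akira:2, David:3, Hana:2, Kofi:3, Lena:4, Omar:2, Oskar:3, Pablo:2, Rosa:2, Theo:3, Tomas:2, Zara:2.
The maximum is 4, attained only by Lena.

Lena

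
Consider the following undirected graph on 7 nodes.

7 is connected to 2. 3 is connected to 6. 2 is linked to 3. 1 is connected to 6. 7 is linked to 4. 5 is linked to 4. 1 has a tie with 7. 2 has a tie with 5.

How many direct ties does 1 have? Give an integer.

2

1 is directly tied to 6 and 7. That is 2 neighbors, so the degree of 1 is 2.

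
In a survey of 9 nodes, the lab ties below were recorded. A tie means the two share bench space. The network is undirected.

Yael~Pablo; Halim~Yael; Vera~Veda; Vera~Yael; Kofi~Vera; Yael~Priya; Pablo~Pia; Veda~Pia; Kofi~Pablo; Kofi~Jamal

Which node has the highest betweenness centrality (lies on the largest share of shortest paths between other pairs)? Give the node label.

Unnormalized betweenness of each node: Halim:0, Jamal:0, Kofi:15/2, Pablo:8, Pia:1, Priya:0, Veda:1, Vera:8, Yael:27/2.
Yael has the largest value, 27/2, making it the main broker — the node through which the most shortest paths run.

Yael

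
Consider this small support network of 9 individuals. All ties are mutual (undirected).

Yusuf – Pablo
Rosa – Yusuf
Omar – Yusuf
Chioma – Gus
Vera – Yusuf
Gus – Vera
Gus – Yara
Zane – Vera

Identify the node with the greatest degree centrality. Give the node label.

Degrees — Chioma:1, Gus:3, Omar:1, Pablo:1, Rosa:1, Vera:3, Yara:1, Yusuf:4, Zane:1.
The maximum is 4, attained only by Yusuf.

Yusuf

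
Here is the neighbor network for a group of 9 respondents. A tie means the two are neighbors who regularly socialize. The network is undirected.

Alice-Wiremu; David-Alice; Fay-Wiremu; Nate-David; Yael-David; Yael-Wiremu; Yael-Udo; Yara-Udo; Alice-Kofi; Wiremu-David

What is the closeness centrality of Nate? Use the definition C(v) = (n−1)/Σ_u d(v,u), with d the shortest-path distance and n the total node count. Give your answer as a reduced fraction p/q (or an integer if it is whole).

2/5

Distances from Nate: Alice:2, David:1, Fay:3, Kofi:3, Udo:3, Wiremu:2, Yael:2, Yara:4. Sum = 20.
n = 9, so closeness = 8/20 = 2/5.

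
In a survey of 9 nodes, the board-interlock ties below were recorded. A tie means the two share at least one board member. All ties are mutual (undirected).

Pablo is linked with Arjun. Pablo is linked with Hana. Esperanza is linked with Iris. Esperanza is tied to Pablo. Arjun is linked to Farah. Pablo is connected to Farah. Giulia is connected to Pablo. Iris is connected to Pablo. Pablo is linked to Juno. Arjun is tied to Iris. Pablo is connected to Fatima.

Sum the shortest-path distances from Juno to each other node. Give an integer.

Distances from Juno: Arjun:2, Esperanza:2, Farah:2, Fatima:2, Giulia:2, Hana:2, Iris:2, Pablo:1.
Sum = 2 + 2 + 2 + 2 + 2 + 2 + 2 + 1 = 15.

15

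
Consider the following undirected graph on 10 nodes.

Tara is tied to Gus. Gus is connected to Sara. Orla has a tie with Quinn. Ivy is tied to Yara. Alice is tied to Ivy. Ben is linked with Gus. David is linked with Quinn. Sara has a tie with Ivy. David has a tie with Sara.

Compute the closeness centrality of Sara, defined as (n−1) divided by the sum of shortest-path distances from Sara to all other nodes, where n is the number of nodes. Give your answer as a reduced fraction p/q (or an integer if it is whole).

9/16

Distances from Sara: Alice:2, Ben:2, David:1, Gus:1, Ivy:1, Orla:3, Quinn:2, Tara:2, Yara:2. Sum = 16.
n = 10, so closeness = 9/16.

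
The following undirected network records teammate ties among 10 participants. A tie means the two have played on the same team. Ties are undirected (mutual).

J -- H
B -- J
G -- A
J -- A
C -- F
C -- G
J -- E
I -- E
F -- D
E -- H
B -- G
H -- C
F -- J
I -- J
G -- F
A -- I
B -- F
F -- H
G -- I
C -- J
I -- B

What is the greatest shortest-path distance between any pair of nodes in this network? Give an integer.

3

Eccentricity of each node (its greatest distance to any other): A:3, B:2, C:2, D:3, E:3, F:2, G:2, H:2, I:3, J:2.
The maximum eccentricity is 3, realized for instance by the pair A–D via A – J – F – D. So the diameter is 3.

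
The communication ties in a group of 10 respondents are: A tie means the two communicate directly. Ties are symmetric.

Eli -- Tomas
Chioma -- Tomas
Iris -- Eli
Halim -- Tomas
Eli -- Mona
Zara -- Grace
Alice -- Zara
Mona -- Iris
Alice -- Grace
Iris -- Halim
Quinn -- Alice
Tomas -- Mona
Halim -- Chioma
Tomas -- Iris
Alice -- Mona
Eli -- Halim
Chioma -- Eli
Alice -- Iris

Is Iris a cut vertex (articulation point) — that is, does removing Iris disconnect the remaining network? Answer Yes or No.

No

Even without Iris, every remaining node can still reach every other (the residual graph is connected), so Iris is not a cut vertex.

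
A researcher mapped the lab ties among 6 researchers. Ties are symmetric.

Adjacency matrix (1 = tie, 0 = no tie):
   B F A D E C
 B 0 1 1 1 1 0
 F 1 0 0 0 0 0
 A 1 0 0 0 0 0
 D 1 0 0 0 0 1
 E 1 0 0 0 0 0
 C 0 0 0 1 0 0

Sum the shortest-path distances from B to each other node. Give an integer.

6

Distances from B: A:1, C:2, D:1, E:1, F:1.
Sum = 1 + 2 + 1 + 1 + 1 = 6.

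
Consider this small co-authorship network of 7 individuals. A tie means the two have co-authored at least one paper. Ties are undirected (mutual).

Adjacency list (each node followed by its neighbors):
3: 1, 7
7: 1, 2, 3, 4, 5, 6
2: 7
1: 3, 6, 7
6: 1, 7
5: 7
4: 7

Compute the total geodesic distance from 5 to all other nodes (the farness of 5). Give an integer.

11

Distances from 5: 1:2, 2:2, 3:2, 4:2, 6:2, 7:1.
Sum = 2 + 2 + 2 + 2 + 2 + 1 = 11.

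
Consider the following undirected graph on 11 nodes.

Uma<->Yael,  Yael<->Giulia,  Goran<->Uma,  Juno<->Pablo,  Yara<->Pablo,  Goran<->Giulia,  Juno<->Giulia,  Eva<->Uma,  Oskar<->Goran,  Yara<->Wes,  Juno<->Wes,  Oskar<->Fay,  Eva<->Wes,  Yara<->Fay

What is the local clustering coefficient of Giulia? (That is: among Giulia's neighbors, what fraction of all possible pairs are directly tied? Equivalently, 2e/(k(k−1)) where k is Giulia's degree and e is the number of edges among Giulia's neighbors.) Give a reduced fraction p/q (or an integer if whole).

Giulia's neighbors: Goran, Juno, and Yael (k = 3).
Possible neighbor pairs: C(3,2) = 3. Edges among them: none → e = 0.
Clustering(Giulia) = 0/3 = 0.

0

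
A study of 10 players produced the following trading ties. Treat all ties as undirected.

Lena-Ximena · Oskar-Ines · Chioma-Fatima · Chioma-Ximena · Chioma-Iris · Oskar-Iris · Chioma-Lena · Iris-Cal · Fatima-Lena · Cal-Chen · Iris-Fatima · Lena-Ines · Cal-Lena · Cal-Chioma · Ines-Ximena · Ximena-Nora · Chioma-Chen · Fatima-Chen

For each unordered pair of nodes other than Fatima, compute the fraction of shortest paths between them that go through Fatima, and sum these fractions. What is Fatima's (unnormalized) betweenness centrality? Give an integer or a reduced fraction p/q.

19/12

Pairs whose geodesics pass through Fatima — Chen–Iris: 1/3; Chen–Oskar: 1/3; Chen–Lena: 1/3; Chen–Ines: 1/4; Iris–Lena: 1/3.
All other pairs contribute 0.
Summing the contributions gives betweenness(Fatima) = 19/12.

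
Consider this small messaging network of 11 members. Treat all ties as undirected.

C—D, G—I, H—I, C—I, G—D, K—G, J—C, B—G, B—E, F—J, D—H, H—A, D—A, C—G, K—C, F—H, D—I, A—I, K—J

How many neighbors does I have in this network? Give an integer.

I is directly tied to A, C, D, G, and H. That is 5 neighbors, so the degree of I is 5.

5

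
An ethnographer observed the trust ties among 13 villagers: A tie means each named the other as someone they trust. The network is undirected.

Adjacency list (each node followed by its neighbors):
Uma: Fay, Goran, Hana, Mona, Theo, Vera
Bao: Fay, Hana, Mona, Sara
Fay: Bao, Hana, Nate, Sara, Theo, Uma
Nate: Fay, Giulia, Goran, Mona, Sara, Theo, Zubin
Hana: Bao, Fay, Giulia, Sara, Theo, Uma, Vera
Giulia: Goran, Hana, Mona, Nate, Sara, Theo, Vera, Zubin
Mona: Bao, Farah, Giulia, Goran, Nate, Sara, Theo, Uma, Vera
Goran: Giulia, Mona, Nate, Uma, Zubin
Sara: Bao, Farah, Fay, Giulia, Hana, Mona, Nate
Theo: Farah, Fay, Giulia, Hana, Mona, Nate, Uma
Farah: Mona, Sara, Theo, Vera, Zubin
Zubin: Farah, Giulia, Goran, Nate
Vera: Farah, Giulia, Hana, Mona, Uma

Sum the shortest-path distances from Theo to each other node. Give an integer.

Distances from Theo: Bao:2, Farah:1, Fay:1, Giulia:1, Goran:2, Hana:1, Mona:1, Nate:1, Sara:2, Uma:1, Vera:2, Zubin:2.
Sum = 2 + 1 + 1 + 1 + 2 + 1 + 1 + 1 + 2 + 1 + 2 + 2 = 17.

17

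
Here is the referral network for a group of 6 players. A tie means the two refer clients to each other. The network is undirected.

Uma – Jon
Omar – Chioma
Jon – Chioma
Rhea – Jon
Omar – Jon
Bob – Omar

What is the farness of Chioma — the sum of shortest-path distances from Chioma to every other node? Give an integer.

Distances from Chioma: Bob:2, Jon:1, Omar:1, Rhea:2, Uma:2.
Sum = 2 + 1 + 1 + 2 + 2 = 8.

8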